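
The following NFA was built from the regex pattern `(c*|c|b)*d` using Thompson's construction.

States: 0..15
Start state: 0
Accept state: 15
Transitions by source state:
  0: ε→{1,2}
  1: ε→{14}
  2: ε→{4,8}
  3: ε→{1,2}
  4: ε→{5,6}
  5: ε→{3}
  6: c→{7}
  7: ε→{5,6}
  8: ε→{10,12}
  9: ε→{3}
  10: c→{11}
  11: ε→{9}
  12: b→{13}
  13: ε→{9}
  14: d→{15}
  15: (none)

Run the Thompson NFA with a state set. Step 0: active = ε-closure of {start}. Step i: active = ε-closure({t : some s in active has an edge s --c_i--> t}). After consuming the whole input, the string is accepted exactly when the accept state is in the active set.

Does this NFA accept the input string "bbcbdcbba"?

Answer: REJECT

Steps:
S₀ = ε-closure({0}) = {0,1,2,3,4,5,6,8,10,12,14}
'b' @ 1: {1,2,3,4,5,6,8,9,10,12,13,14}
'b' @ 2: {1,2,3,4,5,6,8,9,10,12,13,14}
'c' @ 3: {1,2,3,4,5,6,7,8,9,10,11,12,14}
'b' @ 4: {1,2,3,4,5,6,8,9,10,12,13,14}
'd' @ 5: {15}  [accepting]
'c' @ 6: {}  — no active states
rest 'bba' ignored (set empty)
end set {} — state 15 not in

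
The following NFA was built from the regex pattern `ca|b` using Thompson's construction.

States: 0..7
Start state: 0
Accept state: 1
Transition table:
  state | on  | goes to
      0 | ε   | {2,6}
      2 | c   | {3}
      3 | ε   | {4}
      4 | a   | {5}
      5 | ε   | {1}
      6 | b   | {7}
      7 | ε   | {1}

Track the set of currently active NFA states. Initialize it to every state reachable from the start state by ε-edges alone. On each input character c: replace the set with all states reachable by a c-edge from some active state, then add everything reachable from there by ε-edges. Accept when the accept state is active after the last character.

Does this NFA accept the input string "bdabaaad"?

Answer: REJECT

Derivation:
start: ε-closure({0}) = {0,2,6}
'b' @ 1: {1,7}  (accept∈set)
'd' @ 2: {}  — no active states
rest 'abaaad' ignored (set empty)
end set {} — state 1 not in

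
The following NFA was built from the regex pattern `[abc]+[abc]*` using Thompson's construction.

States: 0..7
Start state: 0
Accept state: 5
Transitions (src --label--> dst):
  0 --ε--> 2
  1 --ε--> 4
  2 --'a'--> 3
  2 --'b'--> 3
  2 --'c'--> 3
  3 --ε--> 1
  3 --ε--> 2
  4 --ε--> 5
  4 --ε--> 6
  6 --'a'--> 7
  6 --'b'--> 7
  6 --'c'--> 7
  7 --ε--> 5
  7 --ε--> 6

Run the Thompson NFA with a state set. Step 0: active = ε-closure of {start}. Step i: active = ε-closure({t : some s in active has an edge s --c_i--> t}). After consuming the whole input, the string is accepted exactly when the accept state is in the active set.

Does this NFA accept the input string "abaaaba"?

start: ε-closure({0}) = {0,2}
'a' @ 1: {1,2,3,4,5,6}  ✓accept
'b' @ 2: {1,2,3,4,5,6,7}  ✓accept
'a' @ 3: {1,2,3,4,5,6,7}  ✓accept
'a' @ 4: {1,2,3,4,5,6,7}  ✓accept
'a' @ 5: {1,2,3,4,5,6,7}  ✓accept
'b' @ 6: {1,2,3,4,5,6,7}  ✓accept
'a' @ 7: {1,2,3,4,5,6,7}  ✓accept
after full input: {1,2,3,4,5,6,7}  (accept=5 in)

Answer: ACCEPT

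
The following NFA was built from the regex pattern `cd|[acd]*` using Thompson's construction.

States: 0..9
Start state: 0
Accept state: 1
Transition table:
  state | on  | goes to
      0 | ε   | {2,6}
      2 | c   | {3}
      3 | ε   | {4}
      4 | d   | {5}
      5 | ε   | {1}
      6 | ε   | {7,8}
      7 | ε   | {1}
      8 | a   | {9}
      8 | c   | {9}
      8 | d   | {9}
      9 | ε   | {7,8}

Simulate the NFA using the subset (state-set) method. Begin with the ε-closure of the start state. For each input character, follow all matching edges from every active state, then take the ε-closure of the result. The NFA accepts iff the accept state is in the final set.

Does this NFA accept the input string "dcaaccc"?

initial (ε-close {0}): {0,1,2,6,7,8}
'd' @ 1: {1,7,8,9}  ✓accept
'c' @ 2: {1,7,8,9}  ✓accept
'a' @ 3: {1,7,8,9}  ✓accept
'a' @ 4: {1,7,8,9}  ✓accept
'c' @ 5: {1,7,8,9}  ✓accept
'c' @ 6: {1,7,8,9}  ✓accept
'c' @ 7: {1,7,8,9}  ✓accept
end set {1,7,8,9} — state 1 in

Answer: ACCEPT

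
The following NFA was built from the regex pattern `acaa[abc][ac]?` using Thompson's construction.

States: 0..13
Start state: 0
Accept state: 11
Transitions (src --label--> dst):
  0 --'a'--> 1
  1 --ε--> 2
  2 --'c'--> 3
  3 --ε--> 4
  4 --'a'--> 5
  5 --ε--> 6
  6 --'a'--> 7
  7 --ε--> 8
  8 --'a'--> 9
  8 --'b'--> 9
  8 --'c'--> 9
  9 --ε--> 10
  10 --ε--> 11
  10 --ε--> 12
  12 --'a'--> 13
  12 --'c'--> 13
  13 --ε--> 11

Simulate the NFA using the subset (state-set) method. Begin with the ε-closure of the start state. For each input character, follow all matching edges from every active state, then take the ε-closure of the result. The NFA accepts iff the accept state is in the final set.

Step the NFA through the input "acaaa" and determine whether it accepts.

Answer: ACCEPT

Steps:
start: ε-closure({0}) = {0}
'a' @ 1: {1,2}
'c' @ 2: {3,4}
'a' @ 3: {5,6}
'a' @ 4: {7,8}
'a' @ 5: {9,10,11,12}  ✓accept
after full input: {9,10,11,12}  (accept=11 in)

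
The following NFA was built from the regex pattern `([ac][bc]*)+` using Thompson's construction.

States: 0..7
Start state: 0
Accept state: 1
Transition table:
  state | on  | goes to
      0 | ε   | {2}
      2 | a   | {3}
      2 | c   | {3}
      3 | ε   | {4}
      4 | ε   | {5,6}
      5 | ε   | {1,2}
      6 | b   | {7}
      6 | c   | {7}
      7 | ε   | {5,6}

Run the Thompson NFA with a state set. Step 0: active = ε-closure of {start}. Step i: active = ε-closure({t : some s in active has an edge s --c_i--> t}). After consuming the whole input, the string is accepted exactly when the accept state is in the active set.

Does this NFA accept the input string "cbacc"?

Answer: ACCEPT

Steps:
start: ε-closure({0}) = {0,2}
'c' @ 1: {1,2,3,4,5,6}  [accepting]
'b' @ 2: {1,2,5,6,7}  [accepting]
'a' @ 3: {1,2,3,4,5,6}  [accepting]
'c' @ 4: {1,2,3,4,5,6,7}  [accepting]
'c' @ 5: {1,2,3,4,5,6,7}  [accepting]
final: {1,2,3,4,5,6,7}; accept 1 in set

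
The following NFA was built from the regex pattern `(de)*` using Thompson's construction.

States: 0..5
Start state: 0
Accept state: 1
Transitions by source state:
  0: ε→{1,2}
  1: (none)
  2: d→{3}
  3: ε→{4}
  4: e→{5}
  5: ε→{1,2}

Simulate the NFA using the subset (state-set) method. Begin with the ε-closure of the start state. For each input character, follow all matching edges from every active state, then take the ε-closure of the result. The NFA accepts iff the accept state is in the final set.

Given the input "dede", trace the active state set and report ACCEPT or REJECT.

start: ε-closure({0}) = {0,1,2}
'd' @ 1: {3,4}
'e' @ 2: {1,2,5}  ✓accept
'd' @ 3: {3,4}
'e' @ 4: {1,2,5}  ✓accept
after full input: {1,2,5}  (accept=1 in)

Answer: ACCEPT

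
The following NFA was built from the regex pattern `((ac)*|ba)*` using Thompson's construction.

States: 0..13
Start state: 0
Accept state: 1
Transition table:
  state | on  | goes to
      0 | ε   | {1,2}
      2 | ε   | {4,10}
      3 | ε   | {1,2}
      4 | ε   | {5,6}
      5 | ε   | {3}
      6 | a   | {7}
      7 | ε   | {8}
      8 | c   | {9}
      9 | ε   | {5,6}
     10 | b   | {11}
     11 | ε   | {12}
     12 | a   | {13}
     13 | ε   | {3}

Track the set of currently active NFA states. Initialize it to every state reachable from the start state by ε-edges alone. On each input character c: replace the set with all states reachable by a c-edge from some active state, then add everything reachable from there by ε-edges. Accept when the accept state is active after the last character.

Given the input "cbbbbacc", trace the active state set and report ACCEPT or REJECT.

Answer: REJECT

Derivation:
S₀ = ε-closure({0}) = {0,1,2,3,4,5,6,10}
'c' @ 1: {}  — dead — no transitions
rest 'bbbbacc' ignored (set empty)
after full input: {}  (accept=1 not in)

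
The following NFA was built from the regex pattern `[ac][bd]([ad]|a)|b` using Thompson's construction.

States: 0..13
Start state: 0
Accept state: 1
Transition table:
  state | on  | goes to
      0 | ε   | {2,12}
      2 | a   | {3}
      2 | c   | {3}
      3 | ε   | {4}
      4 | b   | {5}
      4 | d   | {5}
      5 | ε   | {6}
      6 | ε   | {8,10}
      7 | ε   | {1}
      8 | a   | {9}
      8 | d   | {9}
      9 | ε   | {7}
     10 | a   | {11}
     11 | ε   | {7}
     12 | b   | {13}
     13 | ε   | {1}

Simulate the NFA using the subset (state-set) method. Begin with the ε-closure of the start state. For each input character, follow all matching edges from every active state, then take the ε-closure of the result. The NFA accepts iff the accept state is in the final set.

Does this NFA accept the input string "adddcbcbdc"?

initial (ε-close {0}): {0,2,12}
'a' @ 1: {3,4}
'd' @ 2: {5,6,8,10}
'd' @ 3: {1,7,9}  ✓accept
'd' @ 4: {}  — dead — no transitions
rest 'cbcbdc' ignored (set empty)
final: {}; accept 1 not in set

Answer: REJECT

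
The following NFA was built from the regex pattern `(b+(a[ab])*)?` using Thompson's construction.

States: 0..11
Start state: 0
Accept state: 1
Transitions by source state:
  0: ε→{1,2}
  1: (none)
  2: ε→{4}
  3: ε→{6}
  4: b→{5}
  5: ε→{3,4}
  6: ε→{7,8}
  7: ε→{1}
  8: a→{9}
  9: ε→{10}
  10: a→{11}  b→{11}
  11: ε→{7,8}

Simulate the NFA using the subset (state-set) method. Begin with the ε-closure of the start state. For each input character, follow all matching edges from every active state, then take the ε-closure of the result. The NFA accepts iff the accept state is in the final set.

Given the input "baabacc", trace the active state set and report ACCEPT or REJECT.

S₀ = ε-closure({0}) = {0,1,2,4}
'b' @ 1: {1,3,4,5,6,7,8}  ✓accept
'a' @ 2: {9,10}
'a' @ 3: {1,7,8,11}  ✓accept
'b' @ 4: {}  — no active states
rest 'acc' ignored (set empty)
end set {} — state 1 not in

Answer: REJECT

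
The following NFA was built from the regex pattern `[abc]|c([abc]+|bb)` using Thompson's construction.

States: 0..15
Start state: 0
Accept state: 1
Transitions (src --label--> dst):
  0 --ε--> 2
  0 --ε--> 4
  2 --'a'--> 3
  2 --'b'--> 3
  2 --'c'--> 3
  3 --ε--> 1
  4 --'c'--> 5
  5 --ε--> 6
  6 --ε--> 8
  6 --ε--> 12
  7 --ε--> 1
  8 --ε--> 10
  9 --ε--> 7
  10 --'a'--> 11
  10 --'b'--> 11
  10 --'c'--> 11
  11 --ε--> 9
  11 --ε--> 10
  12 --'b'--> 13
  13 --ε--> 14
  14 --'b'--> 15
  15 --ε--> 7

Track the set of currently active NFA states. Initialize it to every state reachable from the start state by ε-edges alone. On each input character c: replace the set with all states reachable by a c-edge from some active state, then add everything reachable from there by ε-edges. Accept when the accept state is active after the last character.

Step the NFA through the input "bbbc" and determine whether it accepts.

S₀ = ε-closure({0}) = {0,2,4}
'b' @ 1: {1,3}  (accept∈set)
'b' @ 2: {}  — state set empty
rest 'bc' ignored (set empty)
end set {} — state 1 not in

Answer: REJECT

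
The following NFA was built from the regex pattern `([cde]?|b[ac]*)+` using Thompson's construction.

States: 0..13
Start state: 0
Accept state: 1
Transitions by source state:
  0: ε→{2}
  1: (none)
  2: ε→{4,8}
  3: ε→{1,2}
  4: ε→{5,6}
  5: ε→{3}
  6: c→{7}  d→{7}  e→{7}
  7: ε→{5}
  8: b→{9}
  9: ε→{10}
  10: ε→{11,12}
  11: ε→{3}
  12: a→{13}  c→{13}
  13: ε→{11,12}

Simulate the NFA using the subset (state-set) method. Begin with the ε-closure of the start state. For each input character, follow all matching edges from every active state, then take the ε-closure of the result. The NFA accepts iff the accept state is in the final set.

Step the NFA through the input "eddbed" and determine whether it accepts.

Answer: ACCEPT

Derivation:
initial (ε-close {0}): {0,1,2,3,4,5,6,8}
'e' @ 1: {1,2,3,4,5,6,7,8}  [accepting]
'd' @ 2: {1,2,3,4,5,6,7,8}  [accepting]
'd' @ 3: {1,2,3,4,5,6,7,8}  [accepting]
'b' @ 4: {1,2,3,4,5,6,8,9,10,11,12}  [accepting]
'e' @ 5: {1,2,3,4,5,6,7,8}  [accepting]
'd' @ 6: {1,2,3,4,5,6,7,8}  [accepting]
end set {1,2,3,4,5,6,7,8} — state 1 in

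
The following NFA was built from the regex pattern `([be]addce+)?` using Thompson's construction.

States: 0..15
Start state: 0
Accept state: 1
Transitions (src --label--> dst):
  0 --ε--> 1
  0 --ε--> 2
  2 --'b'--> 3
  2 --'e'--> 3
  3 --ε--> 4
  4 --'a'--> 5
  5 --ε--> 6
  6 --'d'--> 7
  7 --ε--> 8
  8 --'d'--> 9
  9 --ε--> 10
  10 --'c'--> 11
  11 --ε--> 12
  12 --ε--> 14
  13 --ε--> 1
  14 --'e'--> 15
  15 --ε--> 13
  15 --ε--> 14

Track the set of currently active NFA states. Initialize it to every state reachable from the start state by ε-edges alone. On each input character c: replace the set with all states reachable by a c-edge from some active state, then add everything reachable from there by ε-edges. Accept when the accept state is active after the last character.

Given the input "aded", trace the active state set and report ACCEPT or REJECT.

S₀ = ε-closure({0}) = {0,1,2}
'a' @ 1: {}  — no active states
rest 'ded' ignored (set empty)
final: {}; accept 1 not in set

Answer: REJECT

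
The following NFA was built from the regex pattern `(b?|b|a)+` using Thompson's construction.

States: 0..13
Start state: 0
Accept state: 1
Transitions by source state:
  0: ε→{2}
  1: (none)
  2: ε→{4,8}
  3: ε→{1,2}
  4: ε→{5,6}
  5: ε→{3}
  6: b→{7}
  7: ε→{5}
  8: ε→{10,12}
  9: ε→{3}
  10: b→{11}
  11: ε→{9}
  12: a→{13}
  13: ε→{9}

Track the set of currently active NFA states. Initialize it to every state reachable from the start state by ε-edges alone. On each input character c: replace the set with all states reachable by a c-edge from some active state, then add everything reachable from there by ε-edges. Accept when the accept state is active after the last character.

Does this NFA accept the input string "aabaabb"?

Answer: ACCEPT

Steps:
initial (ε-close {0}): {0,1,2,3,4,5,6,8,10,12}
'a' @ 1: {1,2,3,4,5,6,8,9,10,12,13}  ✓accept
'a' @ 2: {1,2,3,4,5,6,8,9,10,12,13}  ✓accept
'b' @ 3: {1,2,3,4,5,6,7,8,9,10,11,12}  ✓accept
'a' @ 4: {1,2,3,4,5,6,8,9,10,12,13}  ✓accept
'a' @ 5: {1,2,3,4,5,6,8,9,10,12,13}  ✓accept
'b' @ 6: {1,2,3,4,5,6,7,8,9,10,11,12}  ✓accept
'b' @ 7: {1,2,3,4,5,6,7,8,9,10,11,12}  ✓accept
after full input: {1,2,3,4,5,6,7,8,9,10,11,12}  (accept=1 in)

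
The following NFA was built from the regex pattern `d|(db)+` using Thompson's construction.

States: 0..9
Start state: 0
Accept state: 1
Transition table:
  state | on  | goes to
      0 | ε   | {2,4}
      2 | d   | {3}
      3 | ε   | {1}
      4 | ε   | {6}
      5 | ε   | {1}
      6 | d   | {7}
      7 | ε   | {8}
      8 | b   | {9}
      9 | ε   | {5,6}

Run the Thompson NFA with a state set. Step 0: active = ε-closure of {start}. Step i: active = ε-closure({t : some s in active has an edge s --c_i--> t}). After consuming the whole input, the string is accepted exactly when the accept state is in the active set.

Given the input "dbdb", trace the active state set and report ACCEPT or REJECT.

Answer: ACCEPT

Derivation:
start: ε-closure({0}) = {0,2,4,6}
'd' @ 1: {1,3,7,8}  (accept∈set)
'b' @ 2: {1,5,6,9}  (accept∈set)
'd' @ 3: {7,8}
'b' @ 4: {1,5,6,9}  (accept∈set)
end set {1,5,6,9} — state 1 in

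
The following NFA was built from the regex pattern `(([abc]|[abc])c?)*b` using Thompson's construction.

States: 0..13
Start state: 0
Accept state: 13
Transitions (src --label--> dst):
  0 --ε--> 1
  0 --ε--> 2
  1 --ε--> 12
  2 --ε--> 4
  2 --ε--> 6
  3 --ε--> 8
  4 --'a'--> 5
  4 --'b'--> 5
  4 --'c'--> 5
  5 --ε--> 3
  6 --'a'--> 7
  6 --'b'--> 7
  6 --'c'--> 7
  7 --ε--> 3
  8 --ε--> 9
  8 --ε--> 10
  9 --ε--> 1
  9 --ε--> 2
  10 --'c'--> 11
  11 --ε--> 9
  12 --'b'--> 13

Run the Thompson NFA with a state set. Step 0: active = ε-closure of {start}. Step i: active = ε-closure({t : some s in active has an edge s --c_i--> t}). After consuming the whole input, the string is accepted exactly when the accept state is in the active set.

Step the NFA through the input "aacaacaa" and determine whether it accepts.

initial (ε-close {0}): {0,1,2,4,6,12}
'a' @ 1: {1,2,3,4,5,6,7,8,9,10,12}
'a' @ 2: {1,2,3,4,5,6,7,8,9,10,12}
'c' @ 3: {1,2,3,4,5,6,7,8,9,10,11,12}
'a' @ 4: {1,2,3,4,5,6,7,8,9,10,12}
'a' @ 5: {1,2,3,4,5,6,7,8,9,10,12}
'c' @ 6: {1,2,3,4,5,6,7,8,9,10,11,12}
'a' @ 7: {1,2,3,4,5,6,7,8,9,10,12}
'a' @ 8: {1,2,3,4,5,6,7,8,9,10,12}
end set {1,2,3,4,5,6,7,8,9,10,12} — state 13 not in

Answer: REJECT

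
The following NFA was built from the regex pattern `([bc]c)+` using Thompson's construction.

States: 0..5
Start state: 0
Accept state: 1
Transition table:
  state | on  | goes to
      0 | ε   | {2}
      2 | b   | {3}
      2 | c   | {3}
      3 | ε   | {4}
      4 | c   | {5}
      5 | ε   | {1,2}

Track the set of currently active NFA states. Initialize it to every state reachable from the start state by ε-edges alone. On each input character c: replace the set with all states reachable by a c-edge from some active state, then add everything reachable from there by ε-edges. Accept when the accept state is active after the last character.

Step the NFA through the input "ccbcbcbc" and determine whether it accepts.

start: ε-closure({0}) = {0,2}
'c' @ 1: {3,4}
'c' @ 2: {1,2,5}  [accepting]
'b' @ 3: {3,4}
'c' @ 4: {1,2,5}  [accepting]
'b' @ 5: {3,4}
'c' @ 6: {1,2,5}  [accepting]
'b' @ 7: {3,4}
'c' @ 8: {1,2,5}  [accepting]
after full input: {1,2,5}  (accept=1 in)

Answer: ACCEPT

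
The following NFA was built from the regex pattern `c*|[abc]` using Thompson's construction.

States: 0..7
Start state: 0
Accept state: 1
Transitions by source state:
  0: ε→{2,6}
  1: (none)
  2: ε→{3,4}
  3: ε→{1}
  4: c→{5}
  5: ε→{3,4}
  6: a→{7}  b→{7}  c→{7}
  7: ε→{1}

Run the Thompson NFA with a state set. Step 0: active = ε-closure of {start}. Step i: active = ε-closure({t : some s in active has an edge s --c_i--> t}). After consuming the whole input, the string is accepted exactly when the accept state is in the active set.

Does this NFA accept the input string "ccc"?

Answer: ACCEPT

Steps:
start: ε-closure({0}) = {0,1,2,3,4,6}
'c' @ 1: {1,3,4,5,7}  ✓accept
'c' @ 2: {1,3,4,5}  ✓accept
'c' @ 3: {1,3,4,5}  ✓accept
after full input: {1,3,4,5}  (accept=1 in)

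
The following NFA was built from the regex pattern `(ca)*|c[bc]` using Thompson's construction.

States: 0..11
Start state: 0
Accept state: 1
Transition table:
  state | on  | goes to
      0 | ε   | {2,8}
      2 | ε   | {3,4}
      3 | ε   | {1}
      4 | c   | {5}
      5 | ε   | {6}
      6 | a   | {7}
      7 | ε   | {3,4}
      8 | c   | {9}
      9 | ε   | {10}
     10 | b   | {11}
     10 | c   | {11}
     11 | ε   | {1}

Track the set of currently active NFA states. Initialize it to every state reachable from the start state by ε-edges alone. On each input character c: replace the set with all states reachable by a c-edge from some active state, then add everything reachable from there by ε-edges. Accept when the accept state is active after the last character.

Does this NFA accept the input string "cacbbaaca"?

start: ε-closure({0}) = {0,1,2,3,4,8}
'c' @ 1: {5,6,9,10}
'a' @ 2: {1,3,4,7}  ✓accept
'c' @ 3: {5,6}
'b' @ 4: {}  — dead — no transitions
rest 'baaca' ignored (set empty)
end set {} — state 1 not in

Answer: REJECT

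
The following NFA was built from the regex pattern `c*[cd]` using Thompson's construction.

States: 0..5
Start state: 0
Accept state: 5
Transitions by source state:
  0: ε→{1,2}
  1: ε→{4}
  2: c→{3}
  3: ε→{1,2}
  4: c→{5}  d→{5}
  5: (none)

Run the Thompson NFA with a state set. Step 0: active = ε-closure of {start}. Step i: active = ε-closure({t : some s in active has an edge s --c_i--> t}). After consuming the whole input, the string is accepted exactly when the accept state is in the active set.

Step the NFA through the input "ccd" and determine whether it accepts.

Answer: ACCEPT

Derivation:
initial (ε-close {0}): {0,1,2,4}
'c' @ 1: {1,2,3,4,5}  ✓accept
'c' @ 2: {1,2,3,4,5}  ✓accept
'd' @ 3: {5}  ✓accept
end set {5} — state 5 in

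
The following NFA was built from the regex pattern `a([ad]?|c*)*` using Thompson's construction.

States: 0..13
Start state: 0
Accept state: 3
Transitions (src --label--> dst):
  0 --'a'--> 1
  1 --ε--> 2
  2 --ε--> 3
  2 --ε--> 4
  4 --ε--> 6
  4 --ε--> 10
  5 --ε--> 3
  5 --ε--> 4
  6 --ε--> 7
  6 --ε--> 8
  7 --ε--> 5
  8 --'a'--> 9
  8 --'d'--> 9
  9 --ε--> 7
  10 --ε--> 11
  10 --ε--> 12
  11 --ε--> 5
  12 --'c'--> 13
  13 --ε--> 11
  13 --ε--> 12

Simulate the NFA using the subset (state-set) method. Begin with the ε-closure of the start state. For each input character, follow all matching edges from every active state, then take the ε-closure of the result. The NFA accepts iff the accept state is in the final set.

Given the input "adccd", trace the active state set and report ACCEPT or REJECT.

start: ε-closure({0}) = {0}
'a' @ 1: {1,2,3,4,5,6,7,8,10,11,12}  ✓accept
'd' @ 2: {3,4,5,6,7,8,9,10,11,12}  ✓accept
'c' @ 3: {3,4,5,6,7,8,10,11,12,13}  ✓accept
'c' @ 4: {3,4,5,6,7,8,10,11,12,13}  ✓accept
'd' @ 5: {3,4,5,6,7,8,9,10,11,12}  ✓accept
after full input: {3,4,5,6,7,8,9,10,11,12}  (accept=3 in)

Answer: ACCEPT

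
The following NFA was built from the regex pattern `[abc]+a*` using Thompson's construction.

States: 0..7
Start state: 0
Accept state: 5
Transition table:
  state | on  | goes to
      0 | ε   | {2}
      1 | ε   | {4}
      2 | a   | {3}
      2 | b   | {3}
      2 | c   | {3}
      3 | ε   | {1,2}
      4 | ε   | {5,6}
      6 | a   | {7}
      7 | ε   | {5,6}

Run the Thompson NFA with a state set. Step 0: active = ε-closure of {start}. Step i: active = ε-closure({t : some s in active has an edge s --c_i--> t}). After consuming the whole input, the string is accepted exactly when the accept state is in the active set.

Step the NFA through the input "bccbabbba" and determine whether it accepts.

Answer: ACCEPT

Trace:
initial (ε-close {0}): {0,2}
'b' @ 1: {1,2,3,4,5,6}  ✓accept
'c' @ 2: {1,2,3,4,5,6}  ✓accept
'c' @ 3: {1,2,3,4,5,6}  ✓accept
'b' @ 4: {1,2,3,4,5,6}  ✓accept
'a' @ 5: {1,2,3,4,5,6,7}  ✓accept
'b' @ 6: {1,2,3,4,5,6}  ✓accept
'b' @ 7: {1,2,3,4,5,6}  ✓accept
'b' @ 8: {1,2,3,4,5,6}  ✓accept
'a' @ 9: {1,2,3,4,5,6,7}  ✓accept
final: {1,2,3,4,5,6,7}; accept 5 in set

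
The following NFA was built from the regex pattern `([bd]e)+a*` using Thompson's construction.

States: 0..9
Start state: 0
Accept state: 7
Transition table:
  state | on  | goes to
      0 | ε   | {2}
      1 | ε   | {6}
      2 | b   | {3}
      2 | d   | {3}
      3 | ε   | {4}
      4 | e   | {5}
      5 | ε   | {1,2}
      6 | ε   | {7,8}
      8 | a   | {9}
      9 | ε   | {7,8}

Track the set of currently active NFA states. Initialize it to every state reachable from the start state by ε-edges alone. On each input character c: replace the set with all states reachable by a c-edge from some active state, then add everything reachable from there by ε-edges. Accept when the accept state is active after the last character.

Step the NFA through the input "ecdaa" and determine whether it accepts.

initial (ε-close {0}): {0,2}
'e' @ 1: {}  — no active states
rest 'cdaa' ignored (set empty)
final: {}; accept 7 not in set

Answer: REJECT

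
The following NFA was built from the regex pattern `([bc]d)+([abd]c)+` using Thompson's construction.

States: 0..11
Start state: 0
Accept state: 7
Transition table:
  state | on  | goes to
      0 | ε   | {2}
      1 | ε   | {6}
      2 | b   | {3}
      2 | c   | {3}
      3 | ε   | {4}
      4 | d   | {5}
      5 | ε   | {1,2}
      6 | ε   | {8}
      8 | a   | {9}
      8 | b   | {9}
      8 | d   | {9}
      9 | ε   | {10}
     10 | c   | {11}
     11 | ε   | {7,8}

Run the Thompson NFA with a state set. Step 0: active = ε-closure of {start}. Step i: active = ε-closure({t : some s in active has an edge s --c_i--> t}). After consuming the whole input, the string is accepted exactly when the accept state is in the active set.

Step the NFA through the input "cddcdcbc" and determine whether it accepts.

start: ε-closure({0}) = {0,2}
'c' @ 1: {3,4}
'd' @ 2: {1,2,5,6,8}
'd' @ 3: {9,10}
'c' @ 4: {7,8,11}  [accepting]
'd' @ 5: {9,10}
'c' @ 6: {7,8,11}  [accepting]
'b' @ 7: {9,10}
'c' @ 8: {7,8,11}  [accepting]
after full input: {7,8,11}  (accept=7 in)

Answer: ACCEPT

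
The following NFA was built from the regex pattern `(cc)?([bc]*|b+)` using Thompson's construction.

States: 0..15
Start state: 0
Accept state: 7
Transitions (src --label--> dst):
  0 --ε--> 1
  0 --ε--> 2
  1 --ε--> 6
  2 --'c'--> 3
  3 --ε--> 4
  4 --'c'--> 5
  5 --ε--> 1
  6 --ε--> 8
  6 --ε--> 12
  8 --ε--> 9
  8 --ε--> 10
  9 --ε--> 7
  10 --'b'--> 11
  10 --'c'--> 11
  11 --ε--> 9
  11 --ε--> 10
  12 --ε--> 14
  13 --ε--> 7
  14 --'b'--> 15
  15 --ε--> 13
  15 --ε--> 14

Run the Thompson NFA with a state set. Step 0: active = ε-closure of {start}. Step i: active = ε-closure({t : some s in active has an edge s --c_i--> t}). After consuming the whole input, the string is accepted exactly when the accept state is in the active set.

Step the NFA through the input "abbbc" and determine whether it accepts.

Answer: REJECT

Trace:
S₀ = ε-closure({0}) = {0,1,2,6,7,8,9,10,12,14}
'a' @ 1: {}  — dead — no transitions
rest 'bbbc' ignored (set empty)
after full input: {}  (accept=7 not in)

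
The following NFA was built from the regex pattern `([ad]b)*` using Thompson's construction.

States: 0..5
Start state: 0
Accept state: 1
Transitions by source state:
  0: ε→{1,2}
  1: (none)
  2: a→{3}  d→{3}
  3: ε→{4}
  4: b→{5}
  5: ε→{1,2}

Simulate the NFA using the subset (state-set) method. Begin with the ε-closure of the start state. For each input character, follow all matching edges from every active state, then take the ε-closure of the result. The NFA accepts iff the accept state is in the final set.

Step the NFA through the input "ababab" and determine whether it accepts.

S₀ = ε-closure({0}) = {0,1,2}
'a' @ 1: {3,4}
'b' @ 2: {1,2,5}  [accepting]
'a' @ 3: {3,4}
'b' @ 4: {1,2,5}  [accepting]
'a' @ 5: {3,4}
'b' @ 6: {1,2,5}  [accepting]
end set {1,2,5} — state 1 in

Answer: ACCEPT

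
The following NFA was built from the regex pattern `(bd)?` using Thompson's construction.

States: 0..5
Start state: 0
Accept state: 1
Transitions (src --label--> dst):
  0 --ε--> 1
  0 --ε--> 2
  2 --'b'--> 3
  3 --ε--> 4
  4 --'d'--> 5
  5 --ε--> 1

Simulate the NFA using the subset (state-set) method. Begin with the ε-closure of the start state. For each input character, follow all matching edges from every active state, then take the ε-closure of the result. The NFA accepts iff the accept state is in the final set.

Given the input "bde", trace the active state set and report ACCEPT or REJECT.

Answer: REJECT

Steps:
S₀ = ε-closure({0}) = {0,1,2}
'b' @ 1: {3,4}
'd' @ 2: {1,5}  [accepting]
'e' @ 3: {}  — dead — no transitions
after full input: {}  (accept=1 not in)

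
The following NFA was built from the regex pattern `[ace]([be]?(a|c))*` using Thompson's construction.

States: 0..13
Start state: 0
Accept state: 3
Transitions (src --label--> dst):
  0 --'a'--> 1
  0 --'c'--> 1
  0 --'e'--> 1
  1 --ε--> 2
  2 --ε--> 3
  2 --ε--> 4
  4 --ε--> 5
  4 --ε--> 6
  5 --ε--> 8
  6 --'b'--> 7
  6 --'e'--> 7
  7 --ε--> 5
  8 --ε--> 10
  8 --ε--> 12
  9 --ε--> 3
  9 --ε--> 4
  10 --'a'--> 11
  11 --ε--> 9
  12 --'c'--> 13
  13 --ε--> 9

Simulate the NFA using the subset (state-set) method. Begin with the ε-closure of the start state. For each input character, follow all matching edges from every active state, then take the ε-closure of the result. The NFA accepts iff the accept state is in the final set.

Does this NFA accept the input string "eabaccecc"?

start: ε-closure({0}) = {0}
'e' @ 1: {1,2,3,4,5,6,8,10,12}  [accepting]
'a' @ 2: {3,4,5,6,8,9,10,11,12}  [accepting]
'b' @ 3: {5,7,8,10,12}
'a' @ 4: {3,4,5,6,8,9,10,11,12}  [accepting]
'c' @ 5: {3,4,5,6,8,9,10,12,13}  [accepting]
'c' @ 6: {3,4,5,6,8,9,10,12,13}  [accepting]
'e' @ 7: {5,7,8,10,12}
'c' @ 8: {3,4,5,6,8,9,10,12,13}  [accepting]
'c' @ 9: {3,4,5,6,8,9,10,12,13}  [accepting]
final: {3,4,5,6,8,9,10,12,13}; accept 3 in set

Answer: ACCEPT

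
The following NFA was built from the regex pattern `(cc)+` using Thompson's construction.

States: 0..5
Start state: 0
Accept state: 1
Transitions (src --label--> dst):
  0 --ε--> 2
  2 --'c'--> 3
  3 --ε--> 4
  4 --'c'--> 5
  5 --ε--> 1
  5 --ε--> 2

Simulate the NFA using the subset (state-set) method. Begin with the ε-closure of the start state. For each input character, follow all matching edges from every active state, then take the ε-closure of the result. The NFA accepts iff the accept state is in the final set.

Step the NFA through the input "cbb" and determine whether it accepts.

Answer: REJECT

Trace:
initial (ε-close {0}): {0,2}
'c' @ 1: {3,4}
'b' @ 2: {}  — no active states
rest 'b' ignored (set empty)
end set {} — state 1 not in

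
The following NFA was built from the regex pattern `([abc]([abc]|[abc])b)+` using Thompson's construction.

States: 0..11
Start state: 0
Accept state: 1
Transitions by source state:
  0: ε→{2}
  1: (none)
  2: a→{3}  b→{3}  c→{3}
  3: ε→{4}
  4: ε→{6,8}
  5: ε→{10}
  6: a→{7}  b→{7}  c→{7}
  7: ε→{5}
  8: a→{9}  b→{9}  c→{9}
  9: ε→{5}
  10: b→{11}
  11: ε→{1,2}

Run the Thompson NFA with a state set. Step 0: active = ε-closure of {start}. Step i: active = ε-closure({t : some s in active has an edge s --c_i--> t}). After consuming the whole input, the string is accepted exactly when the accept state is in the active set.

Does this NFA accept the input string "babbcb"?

start: ε-closure({0}) = {0,2}
'b' @ 1: {3,4,6,8}
'a' @ 2: {5,7,9,10}
'b' @ 3: {1,2,11}  ✓accept
'b' @ 4: {3,4,6,8}
'c' @ 5: {5,7,9,10}
'b' @ 6: {1,2,11}  ✓accept
final: {1,2,11}; accept 1 in set

Answer: ACCEPT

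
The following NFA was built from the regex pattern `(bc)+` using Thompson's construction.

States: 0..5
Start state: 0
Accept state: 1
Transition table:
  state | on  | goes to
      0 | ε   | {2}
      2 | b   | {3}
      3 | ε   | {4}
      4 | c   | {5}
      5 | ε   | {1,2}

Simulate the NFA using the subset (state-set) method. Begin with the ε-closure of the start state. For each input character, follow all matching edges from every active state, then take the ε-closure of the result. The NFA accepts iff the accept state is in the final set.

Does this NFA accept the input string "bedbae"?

Answer: REJECT

Derivation:
initial (ε-close {0}): {0,2}
'b' @ 1: {3,4}
'e' @ 2: {}  — state set empty
rest 'dbae' ignored (set empty)
after full input: {}  (accept=1 not in)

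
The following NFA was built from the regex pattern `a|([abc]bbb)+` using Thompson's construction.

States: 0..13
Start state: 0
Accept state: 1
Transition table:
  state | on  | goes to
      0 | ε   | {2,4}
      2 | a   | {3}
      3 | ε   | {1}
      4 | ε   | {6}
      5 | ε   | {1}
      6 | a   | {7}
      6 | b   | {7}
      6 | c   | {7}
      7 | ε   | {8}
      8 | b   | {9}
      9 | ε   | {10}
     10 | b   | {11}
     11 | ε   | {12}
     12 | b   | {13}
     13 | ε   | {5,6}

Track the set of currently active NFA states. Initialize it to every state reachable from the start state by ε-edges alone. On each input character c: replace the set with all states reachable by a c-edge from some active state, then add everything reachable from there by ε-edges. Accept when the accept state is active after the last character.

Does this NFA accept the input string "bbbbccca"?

Answer: REJECT

Steps:
initial (ε-close {0}): {0,2,4,6}
'b' @ 1: {7,8}
'b' @ 2: {9,10}
'b' @ 3: {11,12}
'b' @ 4: {1,5,6,13}  ✓accept
'c' @ 5: {7,8}
'c' @ 6: {}  — no active states
rest 'ca' ignored (set empty)
end set {} — state 1 not in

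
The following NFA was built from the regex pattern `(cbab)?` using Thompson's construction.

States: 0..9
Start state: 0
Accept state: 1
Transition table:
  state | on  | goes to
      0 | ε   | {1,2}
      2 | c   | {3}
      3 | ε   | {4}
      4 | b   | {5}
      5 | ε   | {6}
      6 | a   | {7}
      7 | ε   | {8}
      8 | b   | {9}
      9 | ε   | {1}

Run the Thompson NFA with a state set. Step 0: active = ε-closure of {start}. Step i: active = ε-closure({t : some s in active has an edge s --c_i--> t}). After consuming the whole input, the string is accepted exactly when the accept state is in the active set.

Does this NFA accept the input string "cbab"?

S₀ = ε-closure({0}) = {0,1,2}
'c' @ 1: {3,4}
'b' @ 2: {5,6}
'a' @ 3: {7,8}
'b' @ 4: {1,9}  [accepting]
after full input: {1,9}  (accept=1 in)

Answer: ACCEPT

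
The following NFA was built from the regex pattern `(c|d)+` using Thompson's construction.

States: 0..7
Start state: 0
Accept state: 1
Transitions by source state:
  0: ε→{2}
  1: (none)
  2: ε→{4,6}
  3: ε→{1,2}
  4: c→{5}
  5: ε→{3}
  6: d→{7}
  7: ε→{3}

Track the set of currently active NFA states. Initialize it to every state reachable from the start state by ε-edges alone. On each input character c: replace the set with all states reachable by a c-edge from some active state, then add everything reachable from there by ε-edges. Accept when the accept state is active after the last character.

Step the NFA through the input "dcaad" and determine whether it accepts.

Answer: REJECT

Derivation:
S₀ = ε-closure({0}) = {0,2,4,6}
'd' @ 1: {1,2,3,4,6,7}  ✓accept
'c' @ 2: {1,2,3,4,5,6}  ✓accept
'a' @ 3: {}  — no active states
rest 'ad' ignored (set empty)
final: {}; accept 1 not in set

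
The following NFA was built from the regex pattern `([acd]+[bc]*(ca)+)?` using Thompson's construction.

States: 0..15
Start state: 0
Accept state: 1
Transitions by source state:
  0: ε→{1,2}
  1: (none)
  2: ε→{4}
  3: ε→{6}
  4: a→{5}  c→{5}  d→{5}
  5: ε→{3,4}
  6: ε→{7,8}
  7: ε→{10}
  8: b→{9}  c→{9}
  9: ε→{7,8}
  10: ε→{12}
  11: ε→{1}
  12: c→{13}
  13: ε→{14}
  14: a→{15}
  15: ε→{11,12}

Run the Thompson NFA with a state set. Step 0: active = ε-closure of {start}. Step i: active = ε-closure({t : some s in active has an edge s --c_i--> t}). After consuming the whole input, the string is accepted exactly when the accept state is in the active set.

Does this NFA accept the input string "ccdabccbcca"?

start: ε-closure({0}) = {0,1,2,4}
'c' @ 1: {3,4,5,6,7,8,10,12}
'c' @ 2: {3,4,5,6,7,8,9,10,12,13,14}
'd' @ 3: {3,4,5,6,7,8,10,12}
'a' @ 4: {3,4,5,6,7,8,10,12}
'b' @ 5: {7,8,9,10,12}
'c' @ 6: {7,8,9,10,12,13,14}
'c' @ 7: {7,8,9,10,12,13,14}
'b' @ 8: {7,8,9,10,12}
'c' @ 9: {7,8,9,10,12,13,14}
'c' @ 10: {7,8,9,10,12,13,14}
'a' @ 11: {1,11,12,15}  (accept∈set)
after full input: {1,11,12,15}  (accept=1 in)

Answer: ACCEPT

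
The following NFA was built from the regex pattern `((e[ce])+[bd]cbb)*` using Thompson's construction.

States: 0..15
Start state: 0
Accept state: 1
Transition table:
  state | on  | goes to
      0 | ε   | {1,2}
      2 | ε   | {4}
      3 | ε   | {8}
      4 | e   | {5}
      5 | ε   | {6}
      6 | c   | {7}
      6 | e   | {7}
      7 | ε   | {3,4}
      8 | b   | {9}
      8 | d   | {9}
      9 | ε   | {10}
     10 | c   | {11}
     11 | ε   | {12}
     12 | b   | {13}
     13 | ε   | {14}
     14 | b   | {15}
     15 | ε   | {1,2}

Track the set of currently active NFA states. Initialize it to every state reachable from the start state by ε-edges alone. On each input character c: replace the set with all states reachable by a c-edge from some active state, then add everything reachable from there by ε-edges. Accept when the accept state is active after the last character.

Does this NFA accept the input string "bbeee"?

Answer: REJECT

Derivation:
S₀ = ε-closure({0}) = {0,1,2,4}
'b' @ 1: {}  — state set empty
rest 'beee' ignored (set empty)
after full input: {}  (accept=1 not in)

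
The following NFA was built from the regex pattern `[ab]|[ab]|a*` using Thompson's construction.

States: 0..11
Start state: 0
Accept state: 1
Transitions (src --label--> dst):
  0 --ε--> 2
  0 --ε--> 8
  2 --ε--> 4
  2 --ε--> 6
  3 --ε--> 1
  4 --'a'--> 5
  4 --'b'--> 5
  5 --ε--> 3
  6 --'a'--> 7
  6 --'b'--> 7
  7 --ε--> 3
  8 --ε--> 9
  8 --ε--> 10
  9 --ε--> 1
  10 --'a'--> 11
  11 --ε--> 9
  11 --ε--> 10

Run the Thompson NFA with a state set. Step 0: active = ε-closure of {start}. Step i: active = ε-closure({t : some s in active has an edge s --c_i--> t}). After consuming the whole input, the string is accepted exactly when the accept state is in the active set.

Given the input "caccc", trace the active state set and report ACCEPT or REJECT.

Answer: REJECT

Derivation:
start: ε-closure({0}) = {0,1,2,4,6,8,9,10}
'c' @ 1: {}  — state set empty
rest 'accc' ignored (set empty)
final: {}; accept 1 not in set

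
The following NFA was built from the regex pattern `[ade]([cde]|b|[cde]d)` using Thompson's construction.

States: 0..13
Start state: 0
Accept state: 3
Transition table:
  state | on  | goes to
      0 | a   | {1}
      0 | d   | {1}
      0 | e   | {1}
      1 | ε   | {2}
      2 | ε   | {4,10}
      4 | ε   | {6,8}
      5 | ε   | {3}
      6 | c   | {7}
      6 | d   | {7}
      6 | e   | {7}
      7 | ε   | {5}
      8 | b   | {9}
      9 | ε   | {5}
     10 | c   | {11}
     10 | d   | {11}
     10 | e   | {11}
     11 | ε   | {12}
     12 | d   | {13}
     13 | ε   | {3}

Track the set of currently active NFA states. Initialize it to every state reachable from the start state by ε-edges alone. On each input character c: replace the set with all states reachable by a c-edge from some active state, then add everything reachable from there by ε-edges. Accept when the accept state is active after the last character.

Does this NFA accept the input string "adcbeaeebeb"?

Answer: REJECT

Steps:
start: ε-closure({0}) = {0}
'a' @ 1: {1,2,4,6,8,10}
'd' @ 2: {3,5,7,11,12}  ✓accept
'c' @ 3: {}  — no active states
rest 'beaeebeb' ignored (set empty)
end set {} — state 3 not in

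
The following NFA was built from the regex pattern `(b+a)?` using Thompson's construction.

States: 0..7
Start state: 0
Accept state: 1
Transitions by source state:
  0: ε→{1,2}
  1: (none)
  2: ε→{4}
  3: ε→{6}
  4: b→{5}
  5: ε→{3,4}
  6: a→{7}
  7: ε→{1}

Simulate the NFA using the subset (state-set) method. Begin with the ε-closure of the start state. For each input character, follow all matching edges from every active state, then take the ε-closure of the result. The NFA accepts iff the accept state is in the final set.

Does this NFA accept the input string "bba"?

Answer: ACCEPT

Trace:
start: ε-closure({0}) = {0,1,2,4}
'b' @ 1: {3,4,5,6}
'b' @ 2: {3,4,5,6}
'a' @ 3: {1,7}  ✓accept
end set {1,7} — state 1 in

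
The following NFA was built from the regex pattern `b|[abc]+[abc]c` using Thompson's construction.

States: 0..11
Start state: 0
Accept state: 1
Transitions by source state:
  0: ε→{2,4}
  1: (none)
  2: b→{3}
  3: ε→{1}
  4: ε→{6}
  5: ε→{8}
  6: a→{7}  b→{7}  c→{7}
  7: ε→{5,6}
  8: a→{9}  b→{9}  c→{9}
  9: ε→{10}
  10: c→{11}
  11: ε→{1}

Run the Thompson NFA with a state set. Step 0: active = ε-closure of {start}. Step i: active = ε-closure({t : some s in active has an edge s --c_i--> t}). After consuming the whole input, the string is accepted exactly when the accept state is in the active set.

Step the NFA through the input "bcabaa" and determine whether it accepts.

S₀ = ε-closure({0}) = {0,2,4,6}
'b' @ 1: {1,3,5,6,7,8}  [accepting]
'c' @ 2: {5,6,7,8,9,10}
'a' @ 3: {5,6,7,8,9,10}
'b' @ 4: {5,6,7,8,9,10}
'a' @ 5: {5,6,7,8,9,10}
'a' @ 6: {5,6,7,8,9,10}
end set {5,6,7,8,9,10} — state 1 not in

Answer: REJECT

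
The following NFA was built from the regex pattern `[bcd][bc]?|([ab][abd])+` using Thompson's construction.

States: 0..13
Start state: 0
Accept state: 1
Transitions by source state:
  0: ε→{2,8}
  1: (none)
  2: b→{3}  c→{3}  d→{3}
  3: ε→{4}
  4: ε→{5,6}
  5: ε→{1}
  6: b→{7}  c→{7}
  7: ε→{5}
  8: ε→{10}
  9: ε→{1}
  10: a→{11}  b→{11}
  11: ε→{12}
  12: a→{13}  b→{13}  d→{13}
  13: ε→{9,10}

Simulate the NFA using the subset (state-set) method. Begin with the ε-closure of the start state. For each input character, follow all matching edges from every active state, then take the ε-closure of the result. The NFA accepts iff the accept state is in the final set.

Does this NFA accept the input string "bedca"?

initial (ε-close {0}): {0,2,8,10}
'b' @ 1: {1,3,4,5,6,11,12}  (accept∈set)
'e' @ 2: {}  — no active states
rest 'dca' ignored (set empty)
end set {} — state 1 not in

Answer: REJECT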